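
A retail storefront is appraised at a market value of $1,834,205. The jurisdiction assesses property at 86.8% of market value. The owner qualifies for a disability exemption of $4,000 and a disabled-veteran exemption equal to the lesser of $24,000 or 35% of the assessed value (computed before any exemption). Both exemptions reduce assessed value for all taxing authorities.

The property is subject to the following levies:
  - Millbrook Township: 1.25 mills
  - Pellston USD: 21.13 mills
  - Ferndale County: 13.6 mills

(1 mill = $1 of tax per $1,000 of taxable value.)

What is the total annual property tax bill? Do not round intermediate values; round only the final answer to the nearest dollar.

$56,276

Assessed value = $1,834,205 × 0.868 = $1,592,089.94
Disabled-veteran exemption = min($24,000, 35% × $1,592,089.94) = min($24,000, $557,231.479) = $24,000 (dollar cap binds)
Taxable value = $1,592,089.94 − $4,000 − $24,000 = $1,564,089.94
Millbrook Township: $1,564,089.94 × 0.00125 = $1,955.112425
Pellston USD: $1,564,089.94 × 0.02113 = $33,049.2204322
Ferndale County: $1,564,089.94 × 0.0136 = $21,271.623184
Total = $56,275.9560412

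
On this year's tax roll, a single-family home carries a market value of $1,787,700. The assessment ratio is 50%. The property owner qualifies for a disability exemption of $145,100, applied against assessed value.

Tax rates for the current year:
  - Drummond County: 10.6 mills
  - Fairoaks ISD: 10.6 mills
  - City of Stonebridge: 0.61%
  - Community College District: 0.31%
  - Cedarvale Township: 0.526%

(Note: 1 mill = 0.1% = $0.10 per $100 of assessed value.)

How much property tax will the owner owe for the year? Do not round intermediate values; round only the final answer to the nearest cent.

Assessed value = $1,787,700 × 0.5 = $893,850
Taxable value = $893,850 − $145,100 = $748,750
Drummond County: $748,750 × 0.0106 = $7,936.75
Fairoaks ISD: $748,750 × 0.0106 = $7,936.75
City of Stonebridge: $748,750 × 0.0061 = $4,567.375
Community College District: $748,750 × 0.0031 = $2,321.125
Cedarvale Township: $748,750 × 0.00526 = $3,938.425
Total = $26,700.425

$26,700.43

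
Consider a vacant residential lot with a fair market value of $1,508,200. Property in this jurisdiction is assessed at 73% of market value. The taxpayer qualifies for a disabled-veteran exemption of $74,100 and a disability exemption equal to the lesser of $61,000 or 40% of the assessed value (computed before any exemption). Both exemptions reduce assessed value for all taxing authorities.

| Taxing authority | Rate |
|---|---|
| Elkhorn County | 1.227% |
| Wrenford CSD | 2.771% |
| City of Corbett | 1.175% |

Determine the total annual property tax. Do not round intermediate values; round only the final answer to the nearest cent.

Assessed value = $1,508,200 × 0.73 = $1,100,986
Disability exemption = min($61,000, 40% × $1,100,986) = min($61,000, $440,394.4) = $61,000 (dollar cap binds)
Taxable value = $1,100,986 − $74,100 − $61,000 = $965,886
Elkhorn County: $965,886 × 0.01227 = $11,851.42122
Wrenford CSD: $965,886 × 0.02771 = $26,764.70106
City of Corbett: $965,886 × 0.01175 = $11,349.1605
Total = $49,965.28278

$49,965.28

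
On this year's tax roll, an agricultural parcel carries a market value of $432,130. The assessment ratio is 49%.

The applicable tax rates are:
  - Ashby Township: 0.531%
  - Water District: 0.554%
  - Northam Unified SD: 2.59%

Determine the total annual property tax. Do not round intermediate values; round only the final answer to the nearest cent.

Assessed value = $432,130 × 0.49 = $211,743.7
Ashby Township: $211,743.7 × 0.00531 = $1,124.359047
Water District: $211,743.7 × 0.00554 = $1,173.060098
Northam Unified SD: $211,743.7 × 0.0259 = $5,484.16183
Total = $1,124.359047 + $1,173.060098 + $5,484.16183 = $7,781.580975

$7,781.58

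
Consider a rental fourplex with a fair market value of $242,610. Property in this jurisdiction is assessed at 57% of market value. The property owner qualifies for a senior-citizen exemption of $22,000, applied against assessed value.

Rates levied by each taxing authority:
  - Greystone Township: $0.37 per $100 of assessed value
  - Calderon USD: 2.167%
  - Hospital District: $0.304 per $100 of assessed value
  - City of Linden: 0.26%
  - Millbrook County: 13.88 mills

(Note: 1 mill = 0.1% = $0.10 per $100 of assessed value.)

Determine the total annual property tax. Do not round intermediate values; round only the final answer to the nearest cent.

Assessed value = $242,610 × 0.57 = $138,287.7
Taxable value = $138,287.7 − $22,000 = $116,287.7
Greystone Township: $116,287.7 × 0.0037 = $430.26449
Calderon USD: $116,287.7 × 0.02167 = $2,519.954459
Hospital District: $116,287.7 × 0.00304 = $353.514608
City of Linden: $116,287.7 × 0.0026 = $302.34802
Millbrook County: $116,287.7 × 0.01388 = $1,614.073276
Total = $5,220.154853

$5,220.15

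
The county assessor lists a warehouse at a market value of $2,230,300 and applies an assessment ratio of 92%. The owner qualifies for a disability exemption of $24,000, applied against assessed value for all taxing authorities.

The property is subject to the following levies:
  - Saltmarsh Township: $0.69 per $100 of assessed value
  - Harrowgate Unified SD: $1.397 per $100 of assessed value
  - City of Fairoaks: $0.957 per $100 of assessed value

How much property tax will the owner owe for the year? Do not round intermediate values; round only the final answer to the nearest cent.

Assessed value = $2,230,300 × 0.92 = $2,051,876
Taxable value = $2,051,876 − $24,000 = $2,027,876
Saltmarsh Township: $2,027,876 × 0.0069 = $13,992.3444
Harrowgate Unified SD: $2,027,876 × 0.01397 = $28,329.42772
City of Fairoaks: $2,027,876 × 0.00957 = $19,406.77332
Total = $13,992.3444 + $28,329.42772 + $19,406.77332 = $61,728.54544

$61,728.55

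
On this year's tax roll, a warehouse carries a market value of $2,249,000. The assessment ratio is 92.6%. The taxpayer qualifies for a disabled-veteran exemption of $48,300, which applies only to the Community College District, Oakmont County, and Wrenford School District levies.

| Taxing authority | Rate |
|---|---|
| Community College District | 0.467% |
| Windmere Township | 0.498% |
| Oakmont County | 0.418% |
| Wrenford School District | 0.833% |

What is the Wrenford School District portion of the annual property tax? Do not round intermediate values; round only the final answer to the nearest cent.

$16,945.50

Assessed value = $2,249,000 × 0.926 = $2,082,574
Wrenford School District taxable value = $2,082,574 − $48,300 = $2,034,274
Wrenford School District levy = $2,034,274 × 0.00833 = $16,945.50242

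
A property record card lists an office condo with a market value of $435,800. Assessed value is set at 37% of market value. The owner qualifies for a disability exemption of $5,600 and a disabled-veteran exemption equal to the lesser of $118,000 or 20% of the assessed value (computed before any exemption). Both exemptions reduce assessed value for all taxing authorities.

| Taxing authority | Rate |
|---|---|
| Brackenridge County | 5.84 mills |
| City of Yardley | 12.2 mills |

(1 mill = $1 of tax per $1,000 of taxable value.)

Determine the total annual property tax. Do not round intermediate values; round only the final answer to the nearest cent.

Assessed value = $435,800 × 0.37 = $161,246
Disabled-veteran exemption = min($118,000, 20% × $161,246) = min($118,000, $32,249.2) = $32,249.2 (percentage binds)
Taxable value = $161,246 − $5,600 − $32,249.2 = $123,396.8
Brackenridge County: $123,396.8 × 0.00584 = $720.637312
City of Yardley: $123,396.8 × 0.0122 = $1,505.44096
Total = $2,226.078272

$2,226.08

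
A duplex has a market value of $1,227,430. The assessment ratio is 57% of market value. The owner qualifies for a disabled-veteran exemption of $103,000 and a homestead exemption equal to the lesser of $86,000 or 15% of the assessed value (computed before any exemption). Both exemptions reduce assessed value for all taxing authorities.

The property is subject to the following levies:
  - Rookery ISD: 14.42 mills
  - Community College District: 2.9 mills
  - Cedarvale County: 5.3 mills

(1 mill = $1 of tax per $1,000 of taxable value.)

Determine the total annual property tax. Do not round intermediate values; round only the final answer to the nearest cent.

Assessed value = $1,227,430 × 0.57 = $699,635.1
Homestead exemption = min($86,000, 15% × $699,635.1) = min($86,000, $104,945.265) = $86,000 (dollar cap binds)
Taxable value = $699,635.1 − $103,000 − $86,000 = $510,635.1
Rookery ISD: $510,635.1 × 0.01442 = $7,363.358142
Community College District: $510,635.1 × 0.0029 = $1,480.84179
Cedarvale County: $510,635.1 × 0.0053 = $2,706.36603
Total = $11,550.565962

$11,550.57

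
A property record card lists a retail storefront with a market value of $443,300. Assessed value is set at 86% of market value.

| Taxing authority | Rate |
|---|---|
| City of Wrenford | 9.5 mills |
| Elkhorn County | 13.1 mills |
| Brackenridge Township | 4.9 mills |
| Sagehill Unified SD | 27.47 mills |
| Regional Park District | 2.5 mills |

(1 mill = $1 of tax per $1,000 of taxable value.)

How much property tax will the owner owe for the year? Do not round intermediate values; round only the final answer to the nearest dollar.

Assessed value = $443,300 × 0.86 = $381,238
City of Wrenford: $381,238 × 0.0095 = $3,621.761
Elkhorn County: $381,238 × 0.0131 = $4,994.2178
Brackenridge Township: $381,238 × 0.0049 = $1,868.0662
Sagehill Unified SD: $381,238 × 0.02747 = $10,472.60786
Regional Park District: $381,238 × 0.0025 = $953.095
Total = $3,621.761 + $4,994.2178 + $1,868.0662 + $10,472.60786 + $953.095 = $21,909.74786

$21,910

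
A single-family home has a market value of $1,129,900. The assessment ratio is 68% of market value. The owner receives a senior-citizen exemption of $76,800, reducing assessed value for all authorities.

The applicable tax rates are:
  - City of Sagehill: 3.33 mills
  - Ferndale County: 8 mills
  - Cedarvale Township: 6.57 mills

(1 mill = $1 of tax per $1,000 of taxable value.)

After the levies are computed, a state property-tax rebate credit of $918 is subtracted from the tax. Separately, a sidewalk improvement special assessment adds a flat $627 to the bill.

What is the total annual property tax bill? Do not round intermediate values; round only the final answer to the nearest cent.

$12,087.42

Assessed value = $1,129,900 × 0.68 = $768,332
Taxable value = $768,332 − $76,800 = $691,532
City of Sagehill: $691,532 × 0.00333 = $2,302.80156
Ferndale County: $691,532 × 0.008 = $5,532.256
Cedarvale Township: $691,532 × 0.00657 = $4,543.36524
Levies subtotal = $12,378.4228
After credit = $12,378.4228 − $918 = $11,460.4228
Total = $11,460.4228 + $627 = $12,087.4228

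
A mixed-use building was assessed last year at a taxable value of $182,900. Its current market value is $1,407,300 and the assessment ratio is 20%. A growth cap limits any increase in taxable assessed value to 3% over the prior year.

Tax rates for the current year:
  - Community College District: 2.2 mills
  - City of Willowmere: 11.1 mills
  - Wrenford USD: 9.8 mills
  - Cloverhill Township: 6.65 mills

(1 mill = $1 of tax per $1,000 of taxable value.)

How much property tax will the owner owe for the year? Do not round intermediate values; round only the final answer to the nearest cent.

$5,604.51

Uncapped assessed value = $1,407,300 × 0.2 = $281,460
Cap limit = $182,900 × 1.03 = $188,387
Taxable assessed value = min($281,460, $188,387) = $188,387 (cap binds)
Community College District: $188,387 × 0.0022 = $414.4514
City of Willowmere: $188,387 × 0.0111 = $2,091.0957
Wrenford USD: $188,387 × 0.0098 = $1,846.1926
Cloverhill Township: $188,387 × 0.00665 = $1,252.77355
Total = $5,604.51325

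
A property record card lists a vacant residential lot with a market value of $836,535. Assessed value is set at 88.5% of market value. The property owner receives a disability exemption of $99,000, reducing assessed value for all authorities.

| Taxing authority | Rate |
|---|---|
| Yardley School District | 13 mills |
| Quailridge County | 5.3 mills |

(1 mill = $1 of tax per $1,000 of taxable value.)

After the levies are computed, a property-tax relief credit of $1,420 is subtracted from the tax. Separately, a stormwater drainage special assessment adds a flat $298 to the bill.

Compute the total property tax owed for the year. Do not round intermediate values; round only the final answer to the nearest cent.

Assessed value = $836,535 × 0.885 = $740,333.475
Taxable value = $740,333.475 − $99,000 = $641,333.475
Yardley School District: $641,333.475 × 0.013 = $8,337.335175
Quailridge County: $641,333.475 × 0.0053 = $3,399.0674175
Levies subtotal = $11,736.4025925
After credit = $11,736.4025925 − $1,420 = $10,316.4025925
Total = $10,316.4025925 + $298 = $10,614.4025925

$10,614.40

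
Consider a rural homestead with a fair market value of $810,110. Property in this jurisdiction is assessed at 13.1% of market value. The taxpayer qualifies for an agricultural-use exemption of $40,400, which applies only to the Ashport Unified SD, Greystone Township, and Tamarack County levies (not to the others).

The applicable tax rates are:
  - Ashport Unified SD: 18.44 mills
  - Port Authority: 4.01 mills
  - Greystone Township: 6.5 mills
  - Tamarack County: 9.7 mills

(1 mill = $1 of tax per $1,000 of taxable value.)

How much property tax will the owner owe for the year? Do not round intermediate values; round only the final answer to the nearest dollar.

Assessed value = $810,110 × 0.131 = $106,124.41
Ashport Unified SD: ($106,124.41 − $40,400) × 0.01844 = $65,724.41 × 0.01844 = $1,211.9581204
Port Authority: $106,124.41 × 0.00401 = $425.5588841
Greystone Township: ($106,124.41 − $40,400) × 0.0065 = $65,724.41 × 0.0065 = $427.208665
Tamarack County: ($106,124.41 − $40,400) × 0.0097 = $65,724.41 × 0.0097 = $637.526777
Total = $2,702.2524465

$2,702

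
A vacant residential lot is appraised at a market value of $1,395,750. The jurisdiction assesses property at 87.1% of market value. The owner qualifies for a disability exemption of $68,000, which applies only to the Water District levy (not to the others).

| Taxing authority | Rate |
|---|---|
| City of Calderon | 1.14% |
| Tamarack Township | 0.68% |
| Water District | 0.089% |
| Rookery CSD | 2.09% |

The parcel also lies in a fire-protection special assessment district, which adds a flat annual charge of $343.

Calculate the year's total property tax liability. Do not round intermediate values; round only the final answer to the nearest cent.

$48,898.25

Assessed value = $1,395,750 × 0.871 = $1,215,698.25
City of Calderon: $1,215,698.25 × 0.0114 = $13,858.96005
Tamarack Township: $1,215,698.25 × 0.0068 = $8,266.7481
Water District: ($1,215,698.25 − $68,000) × 0.00089 = $1,147,698.25 × 0.00089 = $1,021.4514425
Rookery CSD: $1,215,698.25 × 0.0209 = $25,408.093425
Levies subtotal = $48,555.2530175
Total = $48,555.2530175 + $343 = $48,898.2530175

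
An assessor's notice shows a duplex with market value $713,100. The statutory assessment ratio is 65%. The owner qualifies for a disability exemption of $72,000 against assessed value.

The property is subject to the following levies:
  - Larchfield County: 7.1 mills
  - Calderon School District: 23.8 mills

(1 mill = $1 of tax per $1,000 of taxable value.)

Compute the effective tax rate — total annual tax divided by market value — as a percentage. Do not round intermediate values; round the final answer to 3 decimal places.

1.697%

Assessed value = $713,100 × 0.65 = $463,515
Taxable value = $463,515 − $72,000 = $391,515
Larchfield County: $391,515 × 0.0071 = $2,779.7565
Calderon School District: $391,515 × 0.0238 = $9,318.057
Total tax = $12,097.8135
Effective rate = $12,097.8135 ÷ $713,100 = 1.697% of market value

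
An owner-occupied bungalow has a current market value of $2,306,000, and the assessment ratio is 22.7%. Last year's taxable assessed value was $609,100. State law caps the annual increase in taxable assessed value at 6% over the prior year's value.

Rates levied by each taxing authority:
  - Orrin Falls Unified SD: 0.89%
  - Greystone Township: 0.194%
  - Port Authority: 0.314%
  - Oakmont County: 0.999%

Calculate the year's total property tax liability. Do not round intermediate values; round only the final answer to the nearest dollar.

$12,547

Uncapped assessed value = $2,306,000 × 0.227 = $523,462
Cap limit = $609,100 × 1.06 = $645,646
Taxable assessed value = min($523,462, $645,646) = $523,462 (cap does not bind)
Orrin Falls Unified SD: $523,462 × 0.0089 = $4,658.8118
Greystone Township: $523,462 × 0.00194 = $1,015.51628
Port Authority: $523,462 × 0.00314 = $1,643.67068
Oakmont County: $523,462 × 0.00999 = $5,229.38538
Total = $12,547.38414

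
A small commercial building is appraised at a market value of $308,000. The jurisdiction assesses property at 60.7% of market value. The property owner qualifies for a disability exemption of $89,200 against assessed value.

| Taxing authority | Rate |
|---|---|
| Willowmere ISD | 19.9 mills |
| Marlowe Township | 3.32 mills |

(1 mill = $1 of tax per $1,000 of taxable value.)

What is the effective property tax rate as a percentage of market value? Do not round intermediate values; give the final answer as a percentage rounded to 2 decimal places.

Assessed value = $308,000 × 0.607 = $186,956
Taxable value = $186,956 − $89,200 = $97,756
Willowmere ISD: $97,756 × 0.0199 = $1,945.3444
Marlowe Township: $97,756 × 0.00332 = $324.54992
Total tax = $2,269.89432
Effective rate = $2,269.89432 ÷ $308,000 = 0.74% of market value

0.74%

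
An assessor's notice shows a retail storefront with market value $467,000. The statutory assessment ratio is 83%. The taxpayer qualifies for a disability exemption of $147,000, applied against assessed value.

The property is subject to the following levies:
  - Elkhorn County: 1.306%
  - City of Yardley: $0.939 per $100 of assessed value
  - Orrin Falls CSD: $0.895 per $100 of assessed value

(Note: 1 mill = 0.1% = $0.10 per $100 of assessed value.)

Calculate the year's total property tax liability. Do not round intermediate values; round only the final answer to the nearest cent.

Assessed value = $467,000 × 0.83 = $387,610
Taxable value = $387,610 − $147,000 = $240,610
Elkhorn County: $240,610 × 0.01306 = $3,142.3666
City of Yardley: $240,610 × 0.00939 = $2,259.3279
Orrin Falls CSD: $240,610 × 0.00895 = $2,153.4595
Total = $7,555.154

$7,555.15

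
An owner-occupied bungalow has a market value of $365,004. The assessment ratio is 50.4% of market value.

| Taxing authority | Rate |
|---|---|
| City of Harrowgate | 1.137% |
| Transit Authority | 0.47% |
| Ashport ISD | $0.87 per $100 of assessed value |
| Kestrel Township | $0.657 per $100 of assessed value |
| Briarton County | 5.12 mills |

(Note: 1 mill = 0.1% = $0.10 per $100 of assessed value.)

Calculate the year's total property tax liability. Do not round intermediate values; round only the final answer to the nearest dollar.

$6,707

Assessed value = $365,004 × 0.504 = $183,962.016
City of Harrowgate: $183,962.016 × 0.01137 = $2,091.64812192
Transit Authority: $183,962.016 × 0.0047 = $864.6214752
Ashport ISD: $183,962.016 × 0.0087 = $1,600.4695392
Kestrel Township: $183,962.016 × 0.00657 = $1,208.63044512
Briarton County: $183,962.016 × 0.00512 = $941.88552192
Total = $6,707.25510336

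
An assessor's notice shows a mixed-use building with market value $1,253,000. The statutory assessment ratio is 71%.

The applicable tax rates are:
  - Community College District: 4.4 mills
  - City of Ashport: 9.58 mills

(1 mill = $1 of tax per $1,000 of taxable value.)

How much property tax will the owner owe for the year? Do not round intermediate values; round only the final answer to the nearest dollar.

$12,437

Assessed value = $1,253,000 × 0.71 = $889,630
Community College District: $889,630 × 0.0044 = $3,914.372
City of Ashport: $889,630 × 0.00958 = $8,522.6554
Total = $3,914.372 + $8,522.6554 = $12,437.0274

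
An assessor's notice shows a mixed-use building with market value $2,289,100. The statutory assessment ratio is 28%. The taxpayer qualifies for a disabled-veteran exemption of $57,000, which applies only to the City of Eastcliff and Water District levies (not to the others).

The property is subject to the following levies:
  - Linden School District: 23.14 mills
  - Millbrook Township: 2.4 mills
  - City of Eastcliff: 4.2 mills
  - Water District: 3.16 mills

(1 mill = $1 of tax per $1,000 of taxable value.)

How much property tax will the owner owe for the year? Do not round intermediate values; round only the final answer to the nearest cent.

$20,667.67

Assessed value = $2,289,100 × 0.28 = $640,948
Linden School District: $640,948 × 0.02314 = $14,831.53672
Millbrook Township: $640,948 × 0.0024 = $1,538.2752
City of Eastcliff: ($640,948 − $57,000) × 0.0042 = $583,948 × 0.0042 = $2,452.5816
Water District: ($640,948 − $57,000) × 0.00316 = $583,948 × 0.00316 = $1,845.27568
Total = $20,667.6692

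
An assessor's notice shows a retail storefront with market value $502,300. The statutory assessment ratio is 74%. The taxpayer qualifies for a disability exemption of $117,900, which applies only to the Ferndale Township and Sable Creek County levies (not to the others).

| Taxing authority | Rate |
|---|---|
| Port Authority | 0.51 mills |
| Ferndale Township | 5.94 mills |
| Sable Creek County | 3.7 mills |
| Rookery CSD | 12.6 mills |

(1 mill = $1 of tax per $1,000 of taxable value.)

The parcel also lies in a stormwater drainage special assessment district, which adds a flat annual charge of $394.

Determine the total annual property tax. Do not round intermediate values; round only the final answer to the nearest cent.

Assessed value = $502,300 × 0.74 = $371,702
Port Authority: $371,702 × 0.00051 = $189.56802
Ferndale Township: ($371,702 − $117,900) × 0.00594 = $253,802 × 0.00594 = $1,507.58388
Sable Creek County: ($371,702 − $117,900) × 0.0037 = $253,802 × 0.0037 = $939.0674
Rookery CSD: $371,702 × 0.0126 = $4,683.4452
Levies subtotal = $7,319.6645
Total = $7,319.6645 + $394 = $7,713.6645

$7,713.66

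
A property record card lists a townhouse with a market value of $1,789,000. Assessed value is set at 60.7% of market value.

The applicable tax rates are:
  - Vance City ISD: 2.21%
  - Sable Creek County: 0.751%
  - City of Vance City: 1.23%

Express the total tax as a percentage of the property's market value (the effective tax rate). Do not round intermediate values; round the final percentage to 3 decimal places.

2.544%

Assessed value = $1,789,000 × 0.607 = $1,085,923
Vance City ISD: $1,085,923 × 0.0221 = $23,998.8983
Sable Creek County: $1,085,923 × 0.00751 = $8,155.28173
City of Vance City: $1,085,923 × 0.0123 = $13,356.8529
Total tax = $45,511.03293
Effective rate = $45,511.03293 ÷ $1,789,000 = 2.544% of market value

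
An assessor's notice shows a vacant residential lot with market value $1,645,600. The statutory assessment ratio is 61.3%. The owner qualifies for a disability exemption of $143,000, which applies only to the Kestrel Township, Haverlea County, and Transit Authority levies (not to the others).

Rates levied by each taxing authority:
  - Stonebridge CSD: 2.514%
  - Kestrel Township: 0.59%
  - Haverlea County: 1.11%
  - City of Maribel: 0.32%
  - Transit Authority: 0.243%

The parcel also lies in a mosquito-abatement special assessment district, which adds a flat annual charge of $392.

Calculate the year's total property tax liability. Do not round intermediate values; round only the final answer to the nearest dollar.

Assessed value = $1,645,600 × 0.613 = $1,008,752.8
Stonebridge CSD: $1,008,752.8 × 0.02514 = $25,360.045392
Kestrel Township: ($1,008,752.8 − $143,000) × 0.0059 = $865,752.8 × 0.0059 = $5,107.94152
Haverlea County: ($1,008,752.8 − $143,000) × 0.0111 = $865,752.8 × 0.0111 = $9,609.85608
City of Maribel: $1,008,752.8 × 0.0032 = $3,228.00896
Transit Authority: ($1,008,752.8 − $143,000) × 0.00243 = $865,752.8 × 0.00243 = $2,103.779304
Levies subtotal = $45,409.631256
Total = $45,409.631256 + $392 = $45,801.631256

$45,802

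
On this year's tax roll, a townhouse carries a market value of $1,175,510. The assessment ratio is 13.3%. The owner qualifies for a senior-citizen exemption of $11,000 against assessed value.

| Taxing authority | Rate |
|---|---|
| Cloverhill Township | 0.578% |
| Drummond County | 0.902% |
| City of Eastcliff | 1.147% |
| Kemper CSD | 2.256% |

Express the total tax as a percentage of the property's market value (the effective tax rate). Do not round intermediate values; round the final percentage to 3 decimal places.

Assessed value = $1,175,510 × 0.133 = $156,342.83
Taxable value = $156,342.83 − $11,000 = $145,342.83
Cloverhill Township: $145,342.83 × 0.00578 = $840.0815574
Drummond County: $145,342.83 × 0.00902 = $1,310.9923266
City of Eastcliff: $145,342.83 × 0.01147 = $1,667.0822601
Kemper CSD: $145,342.83 × 0.02256 = $3,278.9342448
Total tax = $7,097.0903889
Effective rate = $7,097.0903889 ÷ $1,175,510 = 0.604% of market value

0.604%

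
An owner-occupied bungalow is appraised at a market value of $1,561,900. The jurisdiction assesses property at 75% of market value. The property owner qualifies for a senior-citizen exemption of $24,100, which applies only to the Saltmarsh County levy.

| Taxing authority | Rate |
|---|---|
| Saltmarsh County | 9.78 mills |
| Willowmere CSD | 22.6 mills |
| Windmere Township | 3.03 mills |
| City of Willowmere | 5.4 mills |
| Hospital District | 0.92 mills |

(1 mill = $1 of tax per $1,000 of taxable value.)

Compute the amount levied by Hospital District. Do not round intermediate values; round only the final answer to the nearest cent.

$1,077.71

Assessed value = $1,561,900 × 0.75 = $1,171,425
Hospital District taxable value = $1,171,425 (exemption does not apply)
Hospital District levy = $1,171,425 × 0.00092 = $1,077.711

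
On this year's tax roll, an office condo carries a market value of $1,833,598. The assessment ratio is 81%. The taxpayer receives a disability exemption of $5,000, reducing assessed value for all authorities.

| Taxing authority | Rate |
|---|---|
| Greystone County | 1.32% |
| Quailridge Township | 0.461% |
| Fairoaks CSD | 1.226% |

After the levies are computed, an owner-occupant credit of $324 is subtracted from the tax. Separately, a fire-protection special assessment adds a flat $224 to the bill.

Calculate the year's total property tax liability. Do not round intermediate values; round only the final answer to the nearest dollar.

$44,410

Assessed value = $1,833,598 × 0.81 = $1,485,214.38
Taxable value = $1,485,214.38 − $5,000 = $1,480,214.38
Greystone County: $1,480,214.38 × 0.0132 = $19,538.829816
Quailridge Township: $1,480,214.38 × 0.00461 = $6,823.7882918
Fairoaks CSD: $1,480,214.38 × 0.01226 = $18,147.4282988
Levies subtotal = $44,510.0464066
After credit = $44,510.0464066 − $324 = $44,186.0464066
Total = $44,186.0464066 + $224 = $44,410.0464066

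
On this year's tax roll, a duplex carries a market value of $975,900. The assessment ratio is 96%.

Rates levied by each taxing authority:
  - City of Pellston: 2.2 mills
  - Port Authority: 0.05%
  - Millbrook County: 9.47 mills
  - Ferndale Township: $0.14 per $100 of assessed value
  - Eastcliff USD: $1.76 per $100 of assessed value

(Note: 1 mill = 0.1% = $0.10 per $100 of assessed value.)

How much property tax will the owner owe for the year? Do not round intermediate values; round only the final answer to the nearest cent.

Assessed value = $975,900 × 0.96 = $936,864
City of Pellston: $936,864 × 0.0022 = $2,061.1008
Port Authority: $936,864 × 0.0005 = $468.432
Millbrook County: $936,864 × 0.00947 = $8,872.10208
Ferndale Township: $936,864 × 0.0014 = $1,311.6096
Eastcliff USD: $936,864 × 0.0176 = $16,488.8064
Total = $29,202.05088

$29,202.05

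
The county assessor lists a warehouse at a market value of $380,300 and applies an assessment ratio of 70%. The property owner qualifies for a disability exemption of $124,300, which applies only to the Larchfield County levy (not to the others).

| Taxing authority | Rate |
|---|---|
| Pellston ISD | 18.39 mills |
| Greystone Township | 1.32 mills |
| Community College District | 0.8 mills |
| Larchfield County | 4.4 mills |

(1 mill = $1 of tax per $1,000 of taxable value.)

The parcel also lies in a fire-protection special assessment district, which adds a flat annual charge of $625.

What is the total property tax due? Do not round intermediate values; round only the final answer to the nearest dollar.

$6,709

Assessed value = $380,300 × 0.7 = $266,210
Pellston ISD: $266,210 × 0.01839 = $4,895.6019
Greystone Township: $266,210 × 0.00132 = $351.3972
Community College District: $266,210 × 0.0008 = $212.968
Larchfield County: ($266,210 − $124,300) × 0.0044 = $141,910 × 0.0044 = $624.404
Levies subtotal = $6,084.3711
Total = $6,084.3711 + $625 = $6,709.3711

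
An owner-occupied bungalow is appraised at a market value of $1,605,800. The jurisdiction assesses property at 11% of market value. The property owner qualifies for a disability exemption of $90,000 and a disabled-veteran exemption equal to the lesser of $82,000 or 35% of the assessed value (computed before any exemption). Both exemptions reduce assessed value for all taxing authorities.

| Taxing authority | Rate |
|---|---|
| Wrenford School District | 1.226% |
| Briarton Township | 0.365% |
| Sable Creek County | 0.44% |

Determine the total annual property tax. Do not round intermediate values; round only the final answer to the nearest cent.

$503.99

Assessed value = $1,605,800 × 0.11 = $176,638
Disabled-veteran exemption = min($82,000, 35% × $176,638) = min($82,000, $61,823.3) = $61,823.3 (percentage binds)
Taxable value = $176,638 − $90,000 − $61,823.3 = $24,814.7
Wrenford School District: $24,814.7 × 0.01226 = $304.228222
Briarton Township: $24,814.7 × 0.00365 = $90.573655
Sable Creek County: $24,814.7 × 0.0044 = $109.18468
Total = $503.986557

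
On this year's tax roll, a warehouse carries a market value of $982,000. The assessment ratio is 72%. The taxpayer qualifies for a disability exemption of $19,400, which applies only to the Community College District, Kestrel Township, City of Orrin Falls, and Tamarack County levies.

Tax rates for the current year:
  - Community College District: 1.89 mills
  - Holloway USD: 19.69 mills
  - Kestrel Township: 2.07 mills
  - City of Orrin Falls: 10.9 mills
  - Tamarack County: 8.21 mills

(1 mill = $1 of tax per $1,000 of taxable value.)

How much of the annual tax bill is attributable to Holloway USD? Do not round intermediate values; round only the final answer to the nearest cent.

$13,921.62

Assessed value = $982,000 × 0.72 = $707,040
Holloway USD taxable value = $707,040 (exemption does not apply)
Holloway USD levy = $707,040 × 0.01969 = $13,921.6176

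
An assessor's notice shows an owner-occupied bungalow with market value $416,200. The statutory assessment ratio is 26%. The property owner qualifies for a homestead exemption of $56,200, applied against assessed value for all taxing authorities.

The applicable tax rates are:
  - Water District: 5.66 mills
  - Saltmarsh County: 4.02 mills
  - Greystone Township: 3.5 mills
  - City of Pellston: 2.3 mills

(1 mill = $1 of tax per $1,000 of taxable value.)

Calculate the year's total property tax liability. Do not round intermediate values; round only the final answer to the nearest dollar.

$805

Assessed value = $416,200 × 0.26 = $108,212
Taxable value = $108,212 − $56,200 = $52,012
Water District: $52,012 × 0.00566 = $294.38792
Saltmarsh County: $52,012 × 0.00402 = $209.08824
Greystone Township: $52,012 × 0.0035 = $182.042
City of Pellston: $52,012 × 0.0023 = $119.6276
Total = $294.38792 + $209.08824 + $182.042 + $119.6276 = $805.14576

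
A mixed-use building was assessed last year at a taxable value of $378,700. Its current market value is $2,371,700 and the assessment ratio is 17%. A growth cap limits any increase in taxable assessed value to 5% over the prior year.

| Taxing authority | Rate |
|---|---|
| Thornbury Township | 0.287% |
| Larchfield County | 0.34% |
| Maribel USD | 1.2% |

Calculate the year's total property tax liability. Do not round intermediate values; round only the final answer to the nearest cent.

$7,264.79

Uncapped assessed value = $2,371,700 × 0.17 = $403,189
Cap limit = $378,700 × 1.05 = $397,635
Taxable assessed value = min($403,189, $397,635) = $397,635 (cap binds)
Thornbury Township: $397,635 × 0.00287 = $1,141.21245
Larchfield County: $397,635 × 0.0034 = $1,351.959
Maribel USD: $397,635 × 0.012 = $4,771.62
Total = $7,264.79145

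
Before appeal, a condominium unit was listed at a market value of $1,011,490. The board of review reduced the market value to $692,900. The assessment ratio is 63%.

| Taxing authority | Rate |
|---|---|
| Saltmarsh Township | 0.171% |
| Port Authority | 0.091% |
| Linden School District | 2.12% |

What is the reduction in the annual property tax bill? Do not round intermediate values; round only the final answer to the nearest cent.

$4,780.95

Old assessed value = $1,011,490 × 0.63 = $637,238.7
New assessed value = $692,900 × 0.63 = $436,527
Combined rate = 0.00171 + 0.00091 + 0.0212 = 0.02382
Old tax = $637,238.7 × 0.02382 = $15,179.025834
New tax = $436,527 × 0.02382 = $10,398.07314
Reduction = $15,179.025834 − $10,398.07314 = $4,780.952694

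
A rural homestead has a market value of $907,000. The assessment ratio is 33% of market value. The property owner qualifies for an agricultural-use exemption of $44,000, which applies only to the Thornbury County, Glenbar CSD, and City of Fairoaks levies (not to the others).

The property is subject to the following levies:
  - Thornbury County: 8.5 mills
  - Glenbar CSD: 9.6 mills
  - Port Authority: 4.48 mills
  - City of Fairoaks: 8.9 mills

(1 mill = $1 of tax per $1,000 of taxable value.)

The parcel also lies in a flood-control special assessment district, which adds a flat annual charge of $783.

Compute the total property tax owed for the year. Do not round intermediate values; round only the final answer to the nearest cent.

$9,017.28

Assessed value = $907,000 × 0.33 = $299,310
Thornbury County: ($299,310 − $44,000) × 0.0085 = $255,310 × 0.0085 = $2,170.135
Glenbar CSD: ($299,310 − $44,000) × 0.0096 = $255,310 × 0.0096 = $2,450.976
Port Authority: $299,310 × 0.00448 = $1,340.9088
City of Fairoaks: ($299,310 − $44,000) × 0.0089 = $255,310 × 0.0089 = $2,272.259
Levies subtotal = $8,234.2788
Total = $8,234.2788 + $783 = $9,017.2788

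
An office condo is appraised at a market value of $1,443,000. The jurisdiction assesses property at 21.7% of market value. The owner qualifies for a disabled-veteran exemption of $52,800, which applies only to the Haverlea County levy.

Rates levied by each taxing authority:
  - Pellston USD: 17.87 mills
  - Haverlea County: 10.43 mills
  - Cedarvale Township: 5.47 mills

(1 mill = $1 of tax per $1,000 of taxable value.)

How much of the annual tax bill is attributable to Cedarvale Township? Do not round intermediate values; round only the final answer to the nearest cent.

$1,712.83

Assessed value = $1,443,000 × 0.217 = $313,131
Cedarvale Township taxable value = $313,131 (exemption does not apply)
Cedarvale Township levy = $313,131 × 0.00547 = $1,712.82657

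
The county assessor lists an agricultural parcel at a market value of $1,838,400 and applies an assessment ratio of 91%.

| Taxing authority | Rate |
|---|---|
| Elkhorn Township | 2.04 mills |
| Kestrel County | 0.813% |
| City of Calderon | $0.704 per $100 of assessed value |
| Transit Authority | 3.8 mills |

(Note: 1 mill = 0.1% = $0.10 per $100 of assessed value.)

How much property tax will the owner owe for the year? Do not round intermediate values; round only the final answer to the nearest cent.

$35,148.55

Assessed value = $1,838,400 × 0.91 = $1,672,944
Elkhorn Township: $1,672,944 × 0.00204 = $3,412.80576
Kestrel County: $1,672,944 × 0.00813 = $13,601.03472
City of Calderon: $1,672,944 × 0.00704 = $11,777.52576
Transit Authority: $1,672,944 × 0.0038 = $6,357.1872
Total = $35,148.55344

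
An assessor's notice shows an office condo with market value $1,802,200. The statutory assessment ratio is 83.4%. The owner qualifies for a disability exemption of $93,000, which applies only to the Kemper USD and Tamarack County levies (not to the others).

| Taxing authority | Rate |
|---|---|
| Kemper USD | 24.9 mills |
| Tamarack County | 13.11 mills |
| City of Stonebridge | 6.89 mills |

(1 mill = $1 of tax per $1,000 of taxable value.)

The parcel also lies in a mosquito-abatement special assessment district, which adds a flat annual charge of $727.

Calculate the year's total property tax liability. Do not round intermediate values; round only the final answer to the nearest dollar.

Assessed value = $1,802,200 × 0.834 = $1,503,034.8
Kemper USD: ($1,503,034.8 − $93,000) × 0.0249 = $1,410,034.8 × 0.0249 = $35,109.86652
Tamarack County: ($1,503,034.8 − $93,000) × 0.01311 = $1,410,034.8 × 0.01311 = $18,485.556228
City of Stonebridge: $1,503,034.8 × 0.00689 = $10,355.909772
Levies subtotal = $63,951.33252
Total = $63,951.33252 + $727 = $64,678.33252

$64,678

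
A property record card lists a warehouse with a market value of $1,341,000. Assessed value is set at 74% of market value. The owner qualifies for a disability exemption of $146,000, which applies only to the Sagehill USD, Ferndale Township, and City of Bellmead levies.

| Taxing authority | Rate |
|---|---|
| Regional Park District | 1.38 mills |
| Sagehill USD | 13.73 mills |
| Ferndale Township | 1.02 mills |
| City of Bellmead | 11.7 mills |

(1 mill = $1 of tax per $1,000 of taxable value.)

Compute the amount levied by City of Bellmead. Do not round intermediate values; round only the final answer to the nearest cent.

Assessed value = $1,341,000 × 0.74 = $992,340
City of Bellmead taxable value = $992,340 − $146,000 = $846,340
City of Bellmead levy = $846,340 × 0.0117 = $9,902.178

$9,902.18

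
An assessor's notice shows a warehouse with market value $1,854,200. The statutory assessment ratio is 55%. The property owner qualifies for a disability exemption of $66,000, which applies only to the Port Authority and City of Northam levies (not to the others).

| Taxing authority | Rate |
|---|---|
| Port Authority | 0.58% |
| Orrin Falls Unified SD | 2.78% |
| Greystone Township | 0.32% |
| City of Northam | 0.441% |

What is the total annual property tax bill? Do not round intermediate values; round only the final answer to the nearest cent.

Assessed value = $1,854,200 × 0.55 = $1,019,810
Port Authority: ($1,019,810 − $66,000) × 0.0058 = $953,810 × 0.0058 = $5,532.098
Orrin Falls Unified SD: $1,019,810 × 0.0278 = $28,350.718
Greystone Township: $1,019,810 × 0.0032 = $3,263.392
City of Northam: ($1,019,810 − $66,000) × 0.00441 = $953,810 × 0.00441 = $4,206.3021
Total = $41,352.5101

$41,352.51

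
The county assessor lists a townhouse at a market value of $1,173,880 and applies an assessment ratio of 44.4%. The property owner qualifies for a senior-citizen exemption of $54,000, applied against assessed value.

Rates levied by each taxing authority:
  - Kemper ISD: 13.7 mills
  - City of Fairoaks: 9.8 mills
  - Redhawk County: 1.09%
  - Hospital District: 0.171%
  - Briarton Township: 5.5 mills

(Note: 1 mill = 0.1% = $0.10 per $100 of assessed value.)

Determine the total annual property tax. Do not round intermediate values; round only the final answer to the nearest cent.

Assessed value = $1,173,880 × 0.444 = $521,202.72
Taxable value = $521,202.72 − $54,000 = $467,202.72
Kemper ISD: $467,202.72 × 0.0137 = $6,400.677264
City of Fairoaks: $467,202.72 × 0.0098 = $4,578.586656
Redhawk County: $467,202.72 × 0.0109 = $5,092.509648
Hospital District: $467,202.72 × 0.00171 = $798.9166512
Briarton Township: $467,202.72 × 0.0055 = $2,569.61496
Total = $19,440.3051792

$19,440.31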